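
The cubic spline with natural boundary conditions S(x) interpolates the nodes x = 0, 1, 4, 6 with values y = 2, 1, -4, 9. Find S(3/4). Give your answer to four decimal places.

1.3940

With M_i denoting the second derivative at x_i, h_i = 1, 3, 2, and Δ_i = (y_(i+1) − y_i)/h_i = -1, -5/3, 13/2:
  1·M_0 + 8·M_1 + 3·M_2 = 6(Δ_1 - Δ_0) = -4
  3·M_1 + 10·M_2 + 2·M_3 = 6(Δ_2 - Δ_1) = 49
Natural end conditions: M_0 = M_3 = 0.
Forward elimination and back-substitution give M_0 = 0, M_1 = -187/71, M_2 = 404/71, M_3 = 0.
On [0, 1], S(x) = 2 - 239/426·x + 0·x² - 187/426·x³.
With x = 3/4: S(3/4) = 12669/9088.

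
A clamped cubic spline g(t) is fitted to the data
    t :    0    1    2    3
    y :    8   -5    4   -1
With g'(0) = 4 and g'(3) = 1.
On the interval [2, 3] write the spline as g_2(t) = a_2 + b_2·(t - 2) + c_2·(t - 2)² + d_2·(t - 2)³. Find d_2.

15

Write m_i for g''(x_i). With h_i = 1, 1, 1 and divided differences Δ_i = -13, 9, -5, the continuity of g' gives the tridiagonal system
  1·m_0 + 4·m_1 + 1·m_2 = 6(Δ_1 - Δ_0) = 132
  1·m_1 + 4·m_2 + 1·m_3 = 6(Δ_2 - Δ_1) = -84
Clamped end conditions give two more equations: 2h_0·m_0 + h_0·m_1 = 6(Δ_0 - g'(0)) = -102 and h_2·m_2 + 2h_2·m_3 = 6(g'(3) - Δ_2) = 36.
Forward elimination and back-substitution give m_0 = -84, m_1 = 66, m_2 = -48, m_3 = 42.
On [2, 3], with g_2(t) = a_2 + b_2·(t - 2) + c_2·(t - 2)² + d_2·(t - 2)³: c_2 = m_2/2 = -24, d_2 = (m_3 - m_2)/(6h_2) = 15, b_2 = Δ_2 - h_2(2m_2 + m_3)/6 = 4.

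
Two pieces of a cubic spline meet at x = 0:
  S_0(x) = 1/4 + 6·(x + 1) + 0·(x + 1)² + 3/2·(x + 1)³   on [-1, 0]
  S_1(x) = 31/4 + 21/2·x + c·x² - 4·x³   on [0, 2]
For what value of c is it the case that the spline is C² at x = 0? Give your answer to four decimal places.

4.5000

S_0''(x) = 0 + 9·(x + 1), so S_0''(0) = 9. On the right, S_1''(0) = 2c, so c = 9/2.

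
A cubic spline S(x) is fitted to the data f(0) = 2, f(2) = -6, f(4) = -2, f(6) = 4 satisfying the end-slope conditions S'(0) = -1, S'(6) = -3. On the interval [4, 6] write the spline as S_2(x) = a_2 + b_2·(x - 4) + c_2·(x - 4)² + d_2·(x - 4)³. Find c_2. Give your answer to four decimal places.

With m_i denoting the second derivative at x_i, h_i = 2, 2, 2, and Δ_i = (y_(i+1) − y_i)/h_i = -4, 2, 3:
  2·m_0 + 8·m_1 + 2·m_2 = 6(Δ_1 - Δ_0) = 36
  2·m_1 + 8·m_2 + 2·m_3 = 6(Δ_2 - Δ_1) = 6
Clamped end conditions give two more equations: 2h_0·m_0 + h_0·m_1 = 6(Δ_0 - S'(0)) = -18 and h_2·m_2 + 2h_2·m_3 = 6(S'(6) - Δ_2) = -36.
Solving the tridiagonal system: m_0 = -112/15, m_1 = 89/15, m_2 = 26/15, m_3 = -148/15.
On [4, 6], with S_2(x) = a_2 + b_2·(x - 4) + c_2·(x - 4)² + d_2·(x - 4)³: c_2 = m_2/2 = 13/15, d_2 = (m_3 - m_2)/(6h_2) = -29/30, b_2 = Δ_2 - h_2(2m_2 + m_3)/6 = 77/15.

0.8667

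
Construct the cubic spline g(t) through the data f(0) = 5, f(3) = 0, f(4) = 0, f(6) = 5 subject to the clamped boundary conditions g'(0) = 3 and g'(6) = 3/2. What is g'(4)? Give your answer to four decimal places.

1.5238

Write σ_i for g''(x_i). With h_i = 3, 1, 2 and divided differences Δ_i = -5/3, 0, 5/2, the continuity of g' gives the tridiagonal system
  3·σ_0 + 8·σ_1 + 1·σ_2 = 6(Δ_1 - Δ_0) = 10
  1·σ_1 + 6·σ_2 + 2·σ_3 = 6(Δ_2 - Δ_1) = 15
Clamped end conditions give two more equations: 2h_0·σ_0 + h_0·σ_1 = 6(Δ_0 - g'(0)) = -28 and h_2·σ_2 + 2h_2·σ_3 = 6(g'(6) - Δ_2) = -6.
Solving: σ_0 = -44/7, σ_1 = 68/21, σ_2 = 62/21, σ_3 = -125/42.
On [4, 6], g'(t) = b_2 + 2c_2·(t - 4) + 3d_2·(t - 4)² with b_2 = Δ_2 - h_2(2σ_2 + σ_3)/6 = 32/21, c_2 = σ_2/2 = 31/21, d_2 = (σ_3 - σ_2)/(6h_2) = -83/168. So g'(4) = 32/21.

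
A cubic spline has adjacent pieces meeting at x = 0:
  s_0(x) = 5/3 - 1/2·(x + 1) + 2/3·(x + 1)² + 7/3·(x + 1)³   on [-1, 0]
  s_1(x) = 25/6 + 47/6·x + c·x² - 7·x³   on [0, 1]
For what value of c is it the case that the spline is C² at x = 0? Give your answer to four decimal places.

s_0''(x) = 4/3 + 14·(x + 1), so s_0''(0) = 46/3. On the right, s_1''(0) = 2c, so c = 23/3.

7.6667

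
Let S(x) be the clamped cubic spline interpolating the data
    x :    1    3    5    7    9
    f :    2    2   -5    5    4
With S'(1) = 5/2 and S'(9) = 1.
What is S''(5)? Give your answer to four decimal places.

With σ_i denoting the second derivative at x_i, h_i = 2, 2, 2, 2, and Δ_i = (y_(i+1) − y_i)/h_i = 0, -7/2, 5, -1/2:
  2·σ_0 + 8·σ_1 + 2·σ_2 = 6(Δ_1 - Δ_0) = -21
  2·σ_1 + 8·σ_2 + 2·σ_3 = 6(Δ_2 - Δ_1) = 51
  2·σ_2 + 8·σ_3 + 2·σ_4 = 6(Δ_3 - Δ_2) = -33
Clamped end conditions give two more equations: 2h_0·σ_0 + h_0·σ_1 = 6(Δ_0 - S'(1)) = -15 and h_3·σ_3 + 2h_3·σ_4 = 6(S'(9) - Δ_3) = 9.
Solving: σ_0 = -159/112, σ_1 = -261/56, σ_2 = 153/16, σ_3 = -453/56, σ_4 = 705/112.

9.5625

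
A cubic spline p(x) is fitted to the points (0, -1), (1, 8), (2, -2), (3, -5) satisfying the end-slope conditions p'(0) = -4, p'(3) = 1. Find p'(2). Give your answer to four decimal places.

Write M_i for p''(x_i). With h_i = 1, 1, 1 and divided differences Δ_i = 9, -10, -3, the continuity of p' gives the tridiagonal system
  1·M_0 + 4·M_1 + 1·M_2 = 6(Δ_1 - Δ_0) = -114
  1·M_1 + 4·M_2 + 1·M_3 = 6(Δ_2 - Δ_1) = 42
Clamped end conditions give two more equations: 2h_0·M_0 + h_0·M_1 = 6(Δ_0 - p'(0)) = 78 and h_2·M_2 + 2h_2·M_3 = 6(p'(3) - Δ_2) = 24.
Solving: M_0 = 962/15, M_1 = -754/15, M_2 = 344/15, M_3 = 8/15.
On [2, 3], p'(x) = b_2 + 2c_2·(x - 2) + 3d_2·(x - 2)² with b_2 = Δ_2 - h_2(2M_2 + M_3)/6 = -161/15, c_2 = M_2/2 = 172/15, d_2 = (M_3 - M_2)/(6h_2) = -56/15. So p'(2) = -161/15.

-10.7333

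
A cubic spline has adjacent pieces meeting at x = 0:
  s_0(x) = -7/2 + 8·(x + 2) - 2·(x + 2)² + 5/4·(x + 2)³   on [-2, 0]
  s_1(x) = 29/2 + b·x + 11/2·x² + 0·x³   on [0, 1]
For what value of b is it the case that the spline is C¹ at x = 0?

15

s_0'(x) = 8 - 4·(x + 2) + 15/4·(x + 2)², so s_0'(0) = 15. On the right, s_1'(0) = b, so b = 15.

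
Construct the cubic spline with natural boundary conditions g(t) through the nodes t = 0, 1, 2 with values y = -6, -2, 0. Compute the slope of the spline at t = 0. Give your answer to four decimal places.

With σ_i denoting the second derivative at x_i, h_i = 1, 1, and Δ_i = (y_(i+1) − y_i)/h_i = 4, 2:
  1·σ_0 + 4·σ_1 + 1·σ_2 = 6(Δ_1 - Δ_0) = -12
Natural end conditions: σ_0 = σ_2 = 0.
Solving: σ_0 = 0, σ_1 = -3, σ_2 = 0.
On [0, 1], g'(t) = b_0 + 2c_0·t + 3d_0·t² with b_0 = Δ_0 - h_0(2σ_0 + σ_1)/6 = 9/2, c_0 = σ_0/2 = 0, d_0 = (σ_1 - σ_0)/(6h_0) = -1/2. So g'(0) = 9/2.

4.5000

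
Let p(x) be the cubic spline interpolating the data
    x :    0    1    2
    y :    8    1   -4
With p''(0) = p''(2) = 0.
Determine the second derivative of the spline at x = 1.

3

Write M_i for p''(x_i). With h_i = 1, 1 and divided differences Δ_i = -7, -5, the continuity of p' gives the tridiagonal system
  1·M_0 + 4·M_1 + 1·M_2 = 6(Δ_1 - Δ_0) = 12
Natural end conditions: M_0 = M_2 = 0.
Forward elimination and back-substitution give M_0 = 0, M_1 = 3, M_2 = 0.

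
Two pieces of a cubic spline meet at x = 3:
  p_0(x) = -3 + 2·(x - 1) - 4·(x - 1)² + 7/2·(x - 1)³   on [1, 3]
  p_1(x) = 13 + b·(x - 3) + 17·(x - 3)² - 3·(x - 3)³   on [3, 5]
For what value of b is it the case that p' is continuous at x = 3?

p_0'(x) = 2 - 8·(x - 1) + 21/2·(x - 1)², so p_0'(3) = 28. On the right, p_1'(3) = b, so b = 28.

28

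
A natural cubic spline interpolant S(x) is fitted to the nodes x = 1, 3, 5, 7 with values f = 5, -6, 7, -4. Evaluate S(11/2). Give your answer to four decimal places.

Let m_i = S''(x_i). Step sizes h_i = 2, 2, 2; slopes of the chords Δ_i = (y_(i+1) - y_i)/h_i = -11/2, 13/2, -11/2.
  2·m_0 + 8·m_1 + 2·m_2 = 6(Δ_1 - Δ_0) = 72
  2·m_1 + 8·m_2 + 2·m_3 = 6(Δ_2 - Δ_1) = -72
Natural end conditions: m_0 = m_3 = 0.
Solving: m_0 = 0, m_1 = 12, m_2 = -12, m_3 = 0.
On [5, 7], S(x) = 7 + 5/2·(x - 5) - 6·(x - 5)² + 1·(x - 5)³.
With (x - 5) = 1/2: S(11/2) = 55/8.

6.8750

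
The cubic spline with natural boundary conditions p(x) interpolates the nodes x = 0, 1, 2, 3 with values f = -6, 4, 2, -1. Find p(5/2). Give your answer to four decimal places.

0.3000

Put σ_i = p'' at the i-th knot. Here h = (1, 1, 1) and Δ = (10, -2, -3), so the interior equations h_(i-1)·σ_(i-1) + 2(h_(i-1)+h_i)·σ_i + h_i·σ_(i+1) = 6(Δ_i − Δ_(i-1)) read
  1·σ_0 + 4·σ_1 + 1·σ_2 = 6(Δ_1 - Δ_0) = -72
  1·σ_1 + 4·σ_2 + 1·σ_3 = 6(Δ_2 - Δ_1) = -6
Natural end conditions: σ_0 = σ_3 = 0.
Solving: σ_0 = 0, σ_1 = -94/5, σ_2 = 16/5, σ_3 = 0.
On [2, 3], p(x) = 2 - 61/15·(x - 2) + 8/5·(x - 2)² - 8/15·(x - 2)³.
With (x - 2) = 1/2: p(5/2) = 3/10.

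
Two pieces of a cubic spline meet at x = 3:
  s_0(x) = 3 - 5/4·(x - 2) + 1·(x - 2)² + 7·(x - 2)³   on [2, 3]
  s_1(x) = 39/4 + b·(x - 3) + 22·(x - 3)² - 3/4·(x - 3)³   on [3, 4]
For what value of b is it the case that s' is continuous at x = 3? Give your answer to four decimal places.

21.7500

s_0'(x) = -5/4 + 2·(x - 2) + 21·(x - 2)², so s_0'(3) = 87/4. On the right, s_1'(3) = b, so b = 87/4.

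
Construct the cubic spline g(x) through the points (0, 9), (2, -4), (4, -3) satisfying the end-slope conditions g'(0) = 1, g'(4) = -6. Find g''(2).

14

With M_i denoting the second derivative at x_i, h_i = 2, 2, and Δ_i = (y_(i+1) − y_i)/h_i = -13/2, 1/2:
  2·M_0 + 8·M_1 + 2·M_2 = 6(Δ_1 - Δ_0) = 42
Clamped end conditions give two more equations: 2h_0·M_0 + h_0·M_1 = 6(Δ_0 - g'(0)) = -45 and h_1·M_1 + 2h_1·M_2 = 6(g'(4) - Δ_1) = -39.
Solving: M_0 = -73/4, M_1 = 14, M_2 = -67/4.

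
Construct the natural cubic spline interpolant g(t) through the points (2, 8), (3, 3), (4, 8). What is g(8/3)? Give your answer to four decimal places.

Put M_i = g'' at the i-th knot. Here h = (1, 1) and Δ = (-5, 5), so the interior equations h_(i-1)·M_(i-1) + 2(h_(i-1)+h_i)·M_i + h_i·M_(i+1) = 6(Δ_i − Δ_(i-1)) read
  1·M_0 + 4·M_1 + 1·M_2 = 6(Δ_1 - Δ_0) = 60
Natural end conditions: M_0 = M_2 = 0.
Forward elimination and back-substitution give M_0 = 0, M_1 = 15, M_2 = 0.
On [2, 3], g(t) = 8 - 15/2·(t - 2) + 0·(t - 2)² + 5/2·(t - 2)³.
With (t - 2) = 2/3: g(8/3) = 101/27.

3.7407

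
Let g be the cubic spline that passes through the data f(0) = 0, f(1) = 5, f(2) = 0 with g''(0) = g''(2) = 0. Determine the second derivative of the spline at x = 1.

-15

Let M_i = g''(x_i). Step sizes h_i = 1, 1; slopes of the chords Δ_i = (y_(i+1) - y_i)/h_i = 5, -5.
  1·M_0 + 4·M_1 + 1·M_2 = 6(Δ_1 - Δ_0) = -60
Natural end conditions: M_0 = M_2 = 0.
Solving the tridiagonal system: M_0 = 0, M_1 = -15, M_2 = 0.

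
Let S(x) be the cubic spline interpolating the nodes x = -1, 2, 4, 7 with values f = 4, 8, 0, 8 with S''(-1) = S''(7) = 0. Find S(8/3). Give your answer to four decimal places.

5.4074

Put M_i = S'' at the i-th knot. Here h = (3, 2, 3) and Δ = (4/3, -4, 8/3), so the interior equations h_(i-1)·M_(i-1) + 2(h_(i-1)+h_i)·M_i + h_i·M_(i+1) = 6(Δ_i − Δ_(i-1)) read
  3·M_0 + 10·M_1 + 2·M_2 = 6(Δ_1 - Δ_0) = -32
  2·M_1 + 10·M_2 + 3·M_3 = 6(Δ_2 - Δ_1) = 40
Natural end conditions: M_0 = M_3 = 0.
Forward elimination and back-substitution give M_0 = 0, M_1 = -25/6, M_2 = 29/6, M_3 = 0.
On [2, 4], S(x) = 8 - 17/6·(x - 2) - 25/12·(x - 2)² + 3/4·(x - 2)³.
With (x - 2) = 2/3: S(8/3) = 146/27.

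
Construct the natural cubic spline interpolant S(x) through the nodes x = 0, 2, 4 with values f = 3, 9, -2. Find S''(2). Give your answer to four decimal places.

-6.3750

Write M_i for S''(x_i). With h_i = 2, 2 and divided differences Δ_i = 3, -11/2, the continuity of S' gives the tridiagonal system
  2·M_0 + 8·M_1 + 2·M_2 = 6(Δ_1 - Δ_0) = -51
Natural end conditions: M_0 = M_2 = 0.
Solving: M_0 = 0, M_1 = -51/8, M_2 = 0.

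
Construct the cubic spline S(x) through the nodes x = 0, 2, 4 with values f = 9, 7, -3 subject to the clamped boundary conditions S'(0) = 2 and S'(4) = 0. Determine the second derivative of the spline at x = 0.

Write m_i for S''(x_i). With h_i = 2, 2 and divided differences Δ_i = -1, -5, the continuity of S' gives the tridiagonal system
  2·m_0 + 8·m_1 + 2·m_2 = 6(Δ_1 - Δ_0) = -24
Clamped end conditions give two more equations: 2h_0·m_0 + h_0·m_1 = 6(Δ_0 - S'(0)) = -18 and h_1·m_1 + 2h_1·m_2 = 6(S'(4) - Δ_1) = 30.
Forward elimination and back-substitution give m_0 = -2, m_1 = -5, m_2 = 10.

-2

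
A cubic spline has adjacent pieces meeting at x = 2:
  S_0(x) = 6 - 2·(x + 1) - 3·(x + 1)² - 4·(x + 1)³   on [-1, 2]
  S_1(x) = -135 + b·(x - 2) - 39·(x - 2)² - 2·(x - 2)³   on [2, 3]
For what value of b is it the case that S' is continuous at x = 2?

-128

S_0'(x) = -2 - 6·(x + 1) - 12·(x + 1)², so S_0'(2) = -128. On the right, S_1'(2) = b, so b = -128.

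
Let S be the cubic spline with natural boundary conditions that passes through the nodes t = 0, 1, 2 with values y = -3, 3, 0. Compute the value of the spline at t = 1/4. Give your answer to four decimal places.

-0.9727

Write M_i for S''(x_i). With h_i = 1, 1 and divided differences Δ_i = 6, -3, the continuity of S' gives the tridiagonal system
  1·M_0 + 4·M_1 + 1·M_2 = 6(Δ_1 - Δ_0) = -54
Natural end conditions: M_0 = M_2 = 0.
Hence M_0 = 0, M_1 = -27/2, M_2 = 0.
On [0, 1], S(t) = -3 + 33/4·t + 0·t² - 9/4·t³.
With t = 1/4: S(1/4) = -249/256.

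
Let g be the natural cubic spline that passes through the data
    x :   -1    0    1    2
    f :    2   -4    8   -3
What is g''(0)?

With σ_i denoting the second derivative at x_i, h_i = 1, 1, 1, and Δ_i = (y_(i+1) − y_i)/h_i = -6, 12, -11:
  1·σ_0 + 4·σ_1 + 1·σ_2 = 6(Δ_1 - Δ_0) = 108
  1·σ_1 + 4·σ_2 + 1·σ_3 = 6(Δ_2 - Δ_1) = -138
Natural end conditions: σ_0 = σ_3 = 0.
Solving: σ_0 = 0, σ_1 = 38, σ_2 = -44, σ_3 = 0.

38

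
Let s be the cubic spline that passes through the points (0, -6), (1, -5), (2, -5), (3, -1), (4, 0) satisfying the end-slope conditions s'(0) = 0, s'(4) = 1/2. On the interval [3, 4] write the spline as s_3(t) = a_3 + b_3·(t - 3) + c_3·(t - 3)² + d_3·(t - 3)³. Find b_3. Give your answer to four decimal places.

3.0804

Write M_i for s''(x_i). With h_i = 1, 1, 1, 1 and divided differences Δ_i = 1, 0, 4, 1, the continuity of s' gives the tridiagonal system
  1·M_0 + 4·M_1 + 1·M_2 = 6(Δ_1 - Δ_0) = -6
  1·M_1 + 4·M_2 + 1·M_3 = 6(Δ_2 - Δ_1) = 24
  1·M_2 + 4·M_3 + 1·M_4 = 6(Δ_3 - Δ_2) = -18
Clamped end conditions give two more equations: 2h_0·M_0 + h_0·M_1 = 6(Δ_0 - s'(0)) = 6 and h_3·M_3 + 2h_3·M_4 = 6(s'(4) - Δ_3) = -3.
Solving: M_0 = 313/56, M_1 = -145/28, M_2 = 73/8, M_3 = -205/28, M_4 = 121/56.
On [3, 4], with s_3(t) = a_3 + b_3·(t - 3) + c_3·(t - 3)² + d_3·(t - 3)³: c_3 = M_3/2 = -205/56, d_3 = (M_4 - M_3)/(6h_3) = 177/112, b_3 = Δ_3 - h_3(2M_3 + M_4)/6 = 345/112.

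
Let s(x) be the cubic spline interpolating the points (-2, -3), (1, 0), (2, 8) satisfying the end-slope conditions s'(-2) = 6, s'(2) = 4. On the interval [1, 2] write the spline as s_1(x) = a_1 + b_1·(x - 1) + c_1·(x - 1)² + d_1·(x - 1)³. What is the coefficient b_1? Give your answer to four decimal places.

Let σ_i = s''(x_i). Step sizes h_i = 3, 1; slopes of the chords Δ_i = (y_(i+1) - y_i)/h_i = 1, 8.
  3·σ_0 + 8·σ_1 + 1·σ_2 = 6(Δ_1 - Δ_0) = 42
Clamped end conditions give two more equations: 2h_0·σ_0 + h_0·σ_1 = 6(Δ_0 - s'(-2)) = -30 and h_1·σ_1 + 2h_1·σ_2 = 6(s'(2) - Δ_1) = -24.
Solving: σ_0 = -43/4, σ_1 = 23/2, σ_2 = -71/4.
On [1, 2], with s_1(x) = a_1 + b_1·(x - 1) + c_1·(x - 1)² + d_1·(x - 1)³: c_1 = σ_1/2 = 23/4, d_1 = (σ_2 - σ_1)/(6h_1) = -39/8, b_1 = Δ_1 - h_1(2σ_1 + σ_2)/6 = 57/8.

7.1250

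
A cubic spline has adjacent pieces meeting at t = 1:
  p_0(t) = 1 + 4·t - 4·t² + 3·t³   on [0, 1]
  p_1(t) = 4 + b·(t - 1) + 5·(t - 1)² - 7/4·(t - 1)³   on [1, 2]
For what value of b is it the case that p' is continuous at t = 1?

5

p_0'(t) = 4 - 8·t + 9·t², so p_0'(1) = 5. On the right, p_1'(1) = b, so b = 5.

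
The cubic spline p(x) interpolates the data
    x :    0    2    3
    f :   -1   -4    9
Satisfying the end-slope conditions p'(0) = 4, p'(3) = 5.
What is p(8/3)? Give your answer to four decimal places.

5.6235

Put M_i = p'' at the i-th knot. Here h = (2, 1) and Δ = (-3/2, 13), so the interior equations h_(i-1)·M_(i-1) + 2(h_(i-1)+h_i)·M_i + h_i·M_(i+1) = 6(Δ_i − Δ_(i-1)) read
  2·M_0 + 6·M_1 + 1·M_2 = 6(Δ_1 - Δ_0) = 87
Clamped end conditions give two more equations: 2h_0·M_0 + h_0·M_1 = 6(Δ_0 - p'(0)) = -33 and h_1·M_1 + 2h_1·M_2 = 6(p'(3) - Δ_1) = -48.
Solving the tridiagonal system: M_0 = -269/12, M_1 = 85/3, M_2 = -229/6.
On [2, 3], p(x) = -4 + 119/12·(x - 2) + 85/6·(x - 2)² - 133/12·(x - 2)³.
With (x - 2) = 2/3: p(8/3) = 911/162.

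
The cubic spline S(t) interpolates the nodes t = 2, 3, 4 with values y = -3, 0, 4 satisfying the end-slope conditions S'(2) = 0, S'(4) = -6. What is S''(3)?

9

Let M_i = S''(x_i). Step sizes h_i = 1, 1; slopes of the chords Δ_i = (y_(i+1) - y_i)/h_i = 3, 4.
  1·M_0 + 4·M_1 + 1·M_2 = 6(Δ_1 - Δ_0) = 6
Clamped end conditions give two more equations: 2h_0·M_0 + h_0·M_1 = 6(Δ_0 - S'(2)) = 18 and h_1·M_1 + 2h_1·M_2 = 6(S'(4) - Δ_1) = -60.
Solving: M_0 = 9/2, M_1 = 9, M_2 = -69/2.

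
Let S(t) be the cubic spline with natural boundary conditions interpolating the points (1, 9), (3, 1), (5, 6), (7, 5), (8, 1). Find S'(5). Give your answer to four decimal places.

Put M_i = S'' at the i-th knot. Here h = (2, 2, 2, 1) and Δ = (-4, 5/2, -1/2, -4), so the interior equations h_(i-1)·M_(i-1) + 2(h_(i-1)+h_i)·M_i + h_i·M_(i+1) = 6(Δ_i − Δ_(i-1)) read
  2·M_0 + 8·M_1 + 2·M_2 = 6(Δ_1 - Δ_0) = 39
  2·M_1 + 8·M_2 + 2·M_3 = 6(Δ_2 - Δ_1) = -18
  2·M_2 + 6·M_3 + 1·M_4 = 6(Δ_3 - Δ_2) = -21
Natural end conditions: M_0 = M_4 = 0.
Solving: M_0 = 0, M_1 = 231/41, M_2 = -249/82, M_3 = -102/41, M_4 = 0.
On [5, 7], S'(t) = b_2 + 2c_2·(t - 5) + 3d_2·(t - 5)² with b_2 = Δ_2 - h_2(2M_2 + M_3)/6 = 193/82, c_2 = M_2/2 = -249/164, d_2 = (M_3 - M_2)/(6h_2) = 15/328. So S'(5) = 193/82.

2.3537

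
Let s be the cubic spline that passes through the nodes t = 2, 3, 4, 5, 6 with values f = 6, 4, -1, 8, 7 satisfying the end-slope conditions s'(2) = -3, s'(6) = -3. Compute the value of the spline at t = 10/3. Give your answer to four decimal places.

1.7275

Put M_i = s'' at the i-th knot. Here h = (1, 1, 1, 1) and Δ = (-2, -5, 9, -1), so the interior equations h_(i-1)·M_(i-1) + 2(h_(i-1)+h_i)·M_i + h_i·M_(i+1) = 6(Δ_i − Δ_(i-1)) read
  1·M_0 + 4·M_1 + 1·M_2 = 6(Δ_1 - Δ_0) = -18
  1·M_1 + 4·M_2 + 1·M_3 = 6(Δ_2 - Δ_1) = 84
  1·M_2 + 4·M_3 + 1·M_4 = 6(Δ_3 - Δ_2) = -60
Clamped end conditions give two more equations: 2h_0·M_0 + h_0·M_1 = 6(Δ_0 - s'(2)) = 6 and h_3·M_3 + 2h_3·M_4 = 6(s'(6) - Δ_3) = -12.
Hence M_0 = 291/28, M_1 = -207/14, M_2 = 123/4, M_3 = -339/14, M_4 = 171/28.
On [3, 4], s(t) = 4 - 291/56·(t - 3) - 207/28·(t - 3)² + 425/56·(t - 3)³.
With (t - 3) = 1/3: s(10/3) = 653/378.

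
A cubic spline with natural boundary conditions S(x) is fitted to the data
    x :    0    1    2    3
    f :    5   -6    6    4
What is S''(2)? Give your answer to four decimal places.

With σ_i denoting the second derivative at x_i, h_i = 1, 1, 1, and Δ_i = (y_(i+1) − y_i)/h_i = -11, 12, -2:
  1·σ_0 + 4·σ_1 + 1·σ_2 = 6(Δ_1 - Δ_0) = 138
  1·σ_1 + 4·σ_2 + 1·σ_3 = 6(Δ_2 - Δ_1) = -84
Natural end conditions: σ_0 = σ_3 = 0.
Solving: σ_0 = 0, σ_1 = 212/5, σ_2 = -158/5, σ_3 = 0.

-31.6000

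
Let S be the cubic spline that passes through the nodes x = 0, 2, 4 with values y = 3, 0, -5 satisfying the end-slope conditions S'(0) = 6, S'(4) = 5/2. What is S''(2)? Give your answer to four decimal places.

0.2500

Write σ_i for S''(x_i). With h_i = 2, 2 and divided differences Δ_i = -3/2, -5/2, the continuity of S' gives the tridiagonal system
  2·σ_0 + 8·σ_1 + 2·σ_2 = 6(Δ_1 - Δ_0) = -6
Clamped end conditions give two more equations: 2h_0·σ_0 + h_0·σ_1 = 6(Δ_0 - S'(0)) = -45 and h_1·σ_1 + 2h_1·σ_2 = 6(S'(4) - Δ_1) = 30.
Solving the tridiagonal system: σ_0 = -91/8, σ_1 = 1/4, σ_2 = 59/8.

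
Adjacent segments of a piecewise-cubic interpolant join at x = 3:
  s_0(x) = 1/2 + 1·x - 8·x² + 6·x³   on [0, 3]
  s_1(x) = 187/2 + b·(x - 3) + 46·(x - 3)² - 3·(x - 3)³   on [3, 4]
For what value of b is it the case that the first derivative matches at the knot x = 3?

s_0'(x) = 1 - 16·x + 18·x², so s_0'(3) = 115. On the right, s_1'(3) = b, so b = 115.

115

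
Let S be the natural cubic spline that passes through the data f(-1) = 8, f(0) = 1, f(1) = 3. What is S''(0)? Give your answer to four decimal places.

13.5000

Put m_i = S'' at the i-th knot. Here h = (1, 1) and Δ = (-7, 2), so the interior equations h_(i-1)·m_(i-1) + 2(h_(i-1)+h_i)·m_i + h_i·m_(i+1) = 6(Δ_i − Δ_(i-1)) read
  1·m_0 + 4·m_1 + 1·m_2 = 6(Δ_1 - Δ_0) = 54
Natural end conditions: m_0 = m_2 = 0.
Forward elimination and back-substitution give m_0 = 0, m_1 = 27/2, m_2 = 0.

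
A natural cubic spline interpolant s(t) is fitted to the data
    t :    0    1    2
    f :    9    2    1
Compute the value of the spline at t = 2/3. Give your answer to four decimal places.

3.7778

With M_i denoting the second derivative at x_i, h_i = 1, 1, and Δ_i = (y_(i+1) − y_i)/h_i = -7, -1:
  1·M_0 + 4·M_1 + 1·M_2 = 6(Δ_1 - Δ_0) = 36
Natural end conditions: M_0 = M_2 = 0.
Solving: M_0 = 0, M_1 = 9, M_2 = 0.
On [0, 1], s(t) = 9 - 17/2·t + 0·t² + 3/2·t³.
With t = 2/3: s(2/3) = 34/9.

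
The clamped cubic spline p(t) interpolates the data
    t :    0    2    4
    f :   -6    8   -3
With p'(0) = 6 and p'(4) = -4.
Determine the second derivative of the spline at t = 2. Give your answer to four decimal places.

Let m_i = p''(x_i). Step sizes h_i = 2, 2; slopes of the chords Δ_i = (y_(i+1) - y_i)/h_i = 7, -11/2.
  2·m_0 + 8·m_1 + 2·m_2 = 6(Δ_1 - Δ_0) = -75
Clamped end conditions give two more equations: 2h_0·m_0 + h_0·m_1 = 6(Δ_0 - p'(0)) = 6 and h_1·m_1 + 2h_1·m_2 = 6(p'(4) - Δ_1) = 9.
Forward elimination and back-substitution give m_0 = 67/8, m_1 = -55/4, m_2 = 73/8.

-13.7500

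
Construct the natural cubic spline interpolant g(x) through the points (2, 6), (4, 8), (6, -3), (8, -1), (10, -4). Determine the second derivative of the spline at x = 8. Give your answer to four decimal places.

Let σ_i = g''(x_i). Step sizes h_i = 2, 2, 2, 2; slopes of the chords Δ_i = (y_(i+1) - y_i)/h_i = 1, -11/2, 1, -3/2.
  2·σ_0 + 8·σ_1 + 2·σ_2 = 6(Δ_1 - Δ_0) = -39
  2·σ_1 + 8·σ_2 + 2·σ_3 = 6(Δ_2 - Δ_1) = 39
  2·σ_2 + 8·σ_3 + 2·σ_4 = 6(Δ_3 - Δ_2) = -15
Natural end conditions: σ_0 = σ_4 = 0.
Hence σ_0 = 0, σ_1 = -27/4, σ_2 = 15/2, σ_3 = -15/4, σ_4 = 0.

-3.7500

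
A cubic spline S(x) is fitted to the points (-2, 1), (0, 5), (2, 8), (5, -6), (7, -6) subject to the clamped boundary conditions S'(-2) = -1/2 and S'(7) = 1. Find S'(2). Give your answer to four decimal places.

Put σ_i = S'' at the i-th knot. Here h = (2, 2, 3, 2) and Δ = (2, 3/2, -14/3, 0), so the interior equations h_(i-1)·σ_(i-1) + 2(h_(i-1)+h_i)·σ_i + h_i·σ_(i+1) = 6(Δ_i − Δ_(i-1)) read
  2·σ_0 + 8·σ_1 + 2·σ_2 = 6(Δ_1 - Δ_0) = -3
  2·σ_1 + 10·σ_2 + 3·σ_3 = 6(Δ_2 - Δ_1) = -37
  3·σ_2 + 10·σ_3 + 2·σ_4 = 6(Δ_3 - Δ_2) = 28
Clamped end conditions give two more equations: 2h_0·σ_0 + h_0·σ_1 = 6(Δ_0 - S'(-2)) = 15 and h_3·σ_3 + 2h_3·σ_4 = 6(S'(7) - Δ_3) = 6.
Hence σ_0 = 1339/354, σ_1 = -23/354, σ_2 = -889/177, σ_3 = 788/177, σ_4 = -257/354.
On [2, 5], S'(x) = b_2 + 2c_2·(x - 2) + 3d_2·(x - 2)² with b_2 = Δ_2 - h_2(2σ_2 + σ_3)/6 = -331/177, c_2 = σ_2/2 = -889/354, d_2 = (σ_3 - σ_2)/(6h_2) = 559/1062. So S'(2) = -331/177.

-1.8701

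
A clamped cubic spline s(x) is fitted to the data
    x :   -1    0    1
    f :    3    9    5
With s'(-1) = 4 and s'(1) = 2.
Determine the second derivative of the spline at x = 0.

Write m_i for s''(x_i). With h_i = 1, 1 and divided differences Δ_i = 6, -4, the continuity of s' gives the tridiagonal system
  1·m_0 + 4·m_1 + 1·m_2 = 6(Δ_1 - Δ_0) = -60
Clamped end conditions give two more equations: 2h_0·m_0 + h_0·m_1 = 6(Δ_0 - s'(-1)) = 12 and h_1·m_1 + 2h_1·m_2 = 6(s'(1) - Δ_1) = 36.
Solving the tridiagonal system: m_0 = 20, m_1 = -28, m_2 = 32.

-28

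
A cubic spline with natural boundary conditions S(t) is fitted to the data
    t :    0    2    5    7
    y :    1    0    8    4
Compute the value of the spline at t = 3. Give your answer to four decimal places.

Put σ_i = S'' at the i-th knot. Here h = (2, 3, 2) and Δ = (-1/2, 8/3, -2), so the interior equations h_(i-1)·σ_(i-1) + 2(h_(i-1)+h_i)·σ_i + h_i·σ_(i+1) = 6(Δ_i − Δ_(i-1)) read
  2·σ_0 + 10·σ_1 + 3·σ_2 = 6(Δ_1 - Δ_0) = 19
  3·σ_1 + 10·σ_2 + 2·σ_3 = 6(Δ_2 - Δ_1) = -28
Natural end conditions: σ_0 = σ_3 = 0.
Solving the tridiagonal system: σ_0 = 0, σ_1 = 274/91, σ_2 = -337/91, σ_3 = 0.
On [2, 5], S(t) = 0 + 823/546·(t - 2) + 137/91·(t - 2)² - 47/126·(t - 2)³.
With (t - 2) = 1: S(3) = 2162/819.

2.6398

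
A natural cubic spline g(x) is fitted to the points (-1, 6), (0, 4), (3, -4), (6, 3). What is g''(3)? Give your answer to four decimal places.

Let m_i = g''(x_i). Step sizes h_i = 1, 3, 3; slopes of the chords Δ_i = (y_(i+1) - y_i)/h_i = -2, -8/3, 7/3.
  1·m_0 + 8·m_1 + 3·m_2 = 6(Δ_1 - Δ_0) = -4
  3·m_1 + 12·m_2 + 3·m_3 = 6(Δ_2 - Δ_1) = 30
Natural end conditions: m_0 = m_3 = 0.
Solving the tridiagonal system: m_0 = 0, m_1 = -46/29, m_2 = 84/29, m_3 = 0.

2.8966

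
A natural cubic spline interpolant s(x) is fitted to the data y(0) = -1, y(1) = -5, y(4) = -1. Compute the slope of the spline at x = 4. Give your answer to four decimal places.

3.3333

Let M_i = s''(x_i). Step sizes h_i = 1, 3; slopes of the chords Δ_i = (y_(i+1) - y_i)/h_i = -4, 4/3.
  1·M_0 + 8·M_1 + 3·M_2 = 6(Δ_1 - Δ_0) = 32
Natural end conditions: M_0 = M_2 = 0.
Solving the tridiagonal system: M_0 = 0, M_1 = 4, M_2 = 0.
On [1, 4], s'(x) = b_1 + 2c_1·(x - 1) + 3d_1·(x - 1)² with b_1 = Δ_1 - h_1(2M_1 + M_2)/6 = -8/3, c_1 = M_1/2 = 2, d_1 = (M_2 - M_1)/(6h_1) = -2/9. So s'(4) = 10/3.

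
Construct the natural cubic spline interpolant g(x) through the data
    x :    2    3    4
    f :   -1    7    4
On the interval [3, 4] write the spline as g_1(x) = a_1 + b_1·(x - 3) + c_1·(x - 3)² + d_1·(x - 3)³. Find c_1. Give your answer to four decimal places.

-8.2500

Put m_i = g'' at the i-th knot. Here h = (1, 1) and Δ = (8, -3), so the interior equations h_(i-1)·m_(i-1) + 2(h_(i-1)+h_i)·m_i + h_i·m_(i+1) = 6(Δ_i − Δ_(i-1)) read
  1·m_0 + 4·m_1 + 1·m_2 = 6(Δ_1 - Δ_0) = -66
Natural end conditions: m_0 = m_2 = 0.
Solving: m_0 = 0, m_1 = -33/2, m_2 = 0.
On [3, 4], with g_1(x) = a_1 + b_1·(x - 3) + c_1·(x - 3)² + d_1·(x - 3)³: c_1 = m_1/2 = -33/4, d_1 = (m_2 - m_1)/(6h_1) = 11/4, b_1 = Δ_1 - h_1(2m_1 + m_2)/6 = 5/2.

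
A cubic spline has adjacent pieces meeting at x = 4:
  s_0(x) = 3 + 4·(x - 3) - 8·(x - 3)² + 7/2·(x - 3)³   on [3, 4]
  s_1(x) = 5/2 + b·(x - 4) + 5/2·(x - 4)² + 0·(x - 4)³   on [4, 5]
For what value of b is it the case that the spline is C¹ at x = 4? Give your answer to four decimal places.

-1.5000

s_0'(x) = 4 - 16·(x - 3) + 21/2·(x - 3)², so s_0'(4) = -3/2. On the right, s_1'(4) = b, so b = -3/2.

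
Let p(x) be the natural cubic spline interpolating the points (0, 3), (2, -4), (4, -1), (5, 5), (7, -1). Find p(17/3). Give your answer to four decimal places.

Write m_i for p''(x_i). With h_i = 2, 2, 1, 2 and divided differences Δ_i = -7/2, 3/2, 6, -3, the continuity of p' gives the tridiagonal system
  2·m_0 + 8·m_1 + 2·m_2 = 6(Δ_1 - Δ_0) = 30
  2·m_1 + 6·m_2 + 1·m_3 = 6(Δ_2 - Δ_1) = 27
  1·m_2 + 6·m_3 + 2·m_4 = 6(Δ_3 - Δ_2) = -54
Natural end conditions: m_0 = m_4 = 0.
Hence m_0 = 0, m_1 = 309/128, m_2 = 171/32, m_3 = -633/64, m_4 = 0.
On [5, 7], p(x) = 5 + 115/32·(x - 5) - 633/128·(x - 5)² + 211/256·(x - 5)³.
With (x - 5) = 2/3: p(17/3) = 2351/432.

5.4421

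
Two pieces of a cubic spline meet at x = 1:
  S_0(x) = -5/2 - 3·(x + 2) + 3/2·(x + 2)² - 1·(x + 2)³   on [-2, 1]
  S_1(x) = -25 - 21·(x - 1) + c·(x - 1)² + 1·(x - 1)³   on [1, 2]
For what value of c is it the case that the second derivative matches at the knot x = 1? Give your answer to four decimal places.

S_0''(x) = 3 - 6·(x + 2), so S_0''(1) = -15. On the right, S_1''(1) = 2c, so c = -15/2.

-7.5000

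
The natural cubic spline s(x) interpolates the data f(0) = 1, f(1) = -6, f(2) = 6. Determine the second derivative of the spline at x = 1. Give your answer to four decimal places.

Let M_i = s''(x_i). Step sizes h_i = 1, 1; slopes of the chords Δ_i = (y_(i+1) - y_i)/h_i = -7, 12.
  1·M_0 + 4·M_1 + 1·M_2 = 6(Δ_1 - Δ_0) = 114
Natural end conditions: M_0 = M_2 = 0.
Hence M_0 = 0, M_1 = 57/2, M_2 = 0.

28.5000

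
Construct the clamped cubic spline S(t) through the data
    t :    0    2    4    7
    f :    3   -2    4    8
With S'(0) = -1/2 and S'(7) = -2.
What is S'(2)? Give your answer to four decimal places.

-0.5135

Write m_i for S''(x_i). With h_i = 2, 2, 3 and divided differences Δ_i = -5/2, 3, 4/3, the continuity of S' gives the tridiagonal system
  2·m_0 + 8·m_1 + 2·m_2 = 6(Δ_1 - Δ_0) = 33
  2·m_1 + 10·m_2 + 3·m_3 = 6(Δ_2 - Δ_1) = -10
Clamped end conditions give two more equations: 2h_0·m_0 + h_0·m_1 = 6(Δ_0 - S'(0)) = -12 and h_2·m_2 + 2h_2·m_3 = 6(S'(7) - Δ_2) = -20.
Solving the tridiagonal system: m_0 = -443/74, m_1 = 221/37, m_2 = -52/37, m_3 = -292/111.
On [2, 4], S'(t) = b_1 + 2c_1·(t - 2) + 3d_1·(t - 2)² with b_1 = Δ_1 - h_1(2m_1 + m_2)/6 = -19/37, c_1 = m_1/2 = 221/74, d_1 = (m_2 - m_1)/(6h_1) = -91/148. So S'(2) = -19/37.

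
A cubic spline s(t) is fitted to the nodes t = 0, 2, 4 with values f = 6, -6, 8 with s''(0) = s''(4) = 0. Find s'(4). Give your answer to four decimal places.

10.2500

Let σ_i = s''(x_i). Step sizes h_i = 2, 2; slopes of the chords Δ_i = (y_(i+1) - y_i)/h_i = -6, 7.
  2·σ_0 + 8·σ_1 + 2·σ_2 = 6(Δ_1 - Δ_0) = 78
Natural end conditions: σ_0 = σ_2 = 0.
Solving: σ_0 = 0, σ_1 = 39/4, σ_2 = 0.
On [2, 4], s'(t) = b_1 + 2c_1·(t - 2) + 3d_1·(t - 2)² with b_1 = Δ_1 - h_1(2σ_1 + σ_2)/6 = 1/2, c_1 = σ_1/2 = 39/8, d_1 = (σ_2 - σ_1)/(6h_1) = -13/16. So s'(4) = 41/4.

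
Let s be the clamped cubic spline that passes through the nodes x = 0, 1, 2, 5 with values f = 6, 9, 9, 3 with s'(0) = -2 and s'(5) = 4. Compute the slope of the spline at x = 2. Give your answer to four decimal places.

-2.5172

Let M_i = s''(x_i). Step sizes h_i = 1, 1, 3; slopes of the chords Δ_i = (y_(i+1) - y_i)/h_i = 3, 0, -2.
  1·M_0 + 4·M_1 + 1·M_2 = 6(Δ_1 - Δ_0) = -18
  1·M_1 + 8·M_2 + 3·M_3 = 6(Δ_2 - Δ_1) = -12
Clamped end conditions give two more equations: 2h_0·M_0 + h_0·M_1 = 6(Δ_0 - s'(0)) = 30 and h_2·M_2 + 2h_2·M_3 = 6(s'(5) - Δ_2) = 36.
Hence M_0 = 558/29, M_1 = -246/29, M_2 = -96/29, M_3 = 222/29.
On [2, 5], s'(x) = b_2 + 2c_2·(x - 2) + 3d_2·(x - 2)² with b_2 = Δ_2 - h_2(2M_2 + M_3)/6 = -73/29, c_2 = M_2/2 = -48/29, d_2 = (M_3 - M_2)/(6h_2) = 53/87. So s'(2) = -73/29.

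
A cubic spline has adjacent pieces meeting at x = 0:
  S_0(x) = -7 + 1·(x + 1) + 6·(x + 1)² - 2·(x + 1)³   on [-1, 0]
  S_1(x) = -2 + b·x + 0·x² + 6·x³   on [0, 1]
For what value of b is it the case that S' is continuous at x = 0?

S_0'(x) = 1 + 12·(x + 1) - 6·(x + 1)², so S_0'(0) = 7. On the right, S_1'(0) = b, so b = 7.

7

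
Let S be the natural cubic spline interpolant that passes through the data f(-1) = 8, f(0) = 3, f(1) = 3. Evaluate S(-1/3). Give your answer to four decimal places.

4.2037

Put σ_i = S'' at the i-th knot. Here h = (1, 1) and Δ = (-5, 0), so the interior equations h_(i-1)·σ_(i-1) + 2(h_(i-1)+h_i)·σ_i + h_i·σ_(i+1) = 6(Δ_i − Δ_(i-1)) read
  1·σ_0 + 4·σ_1 + 1·σ_2 = 6(Δ_1 - Δ_0) = 30
Natural end conditions: σ_0 = σ_2 = 0.
Forward elimination and back-substitution give σ_0 = 0, σ_1 = 15/2, σ_2 = 0.
On [-1, 0], S(t) = 8 - 25/4·(t + 1) + 0·(t + 1)² + 5/4·(t + 1)³.
With (t + 1) = 2/3: S(-1/3) = 227/54.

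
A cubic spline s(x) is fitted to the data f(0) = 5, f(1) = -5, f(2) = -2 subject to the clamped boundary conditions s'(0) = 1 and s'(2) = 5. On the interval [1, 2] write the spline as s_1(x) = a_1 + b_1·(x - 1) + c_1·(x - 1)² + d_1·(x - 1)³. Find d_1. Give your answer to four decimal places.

Put m_i = s'' at the i-th knot. Here h = (1, 1) and Δ = (-10, 3), so the interior equations h_(i-1)·m_(i-1) + 2(h_(i-1)+h_i)·m_i + h_i·m_(i+1) = 6(Δ_i − Δ_(i-1)) read
  1·m_0 + 4·m_1 + 1·m_2 = 6(Δ_1 - Δ_0) = 78
Clamped end conditions give two more equations: 2h_0·m_0 + h_0·m_1 = 6(Δ_0 - s'(0)) = -66 and h_1·m_1 + 2h_1·m_2 = 6(s'(2) - Δ_1) = 12.
Solving: m_0 = -101/2, m_1 = 35, m_2 = -23/2.
On [1, 2], with s_1(x) = a_1 + b_1·(x - 1) + c_1·(x - 1)² + d_1·(x - 1)³: c_1 = m_1/2 = 35/2, d_1 = (m_2 - m_1)/(6h_1) = -31/4, b_1 = Δ_1 - h_1(2m_1 + m_2)/6 = -27/4.

-7.7500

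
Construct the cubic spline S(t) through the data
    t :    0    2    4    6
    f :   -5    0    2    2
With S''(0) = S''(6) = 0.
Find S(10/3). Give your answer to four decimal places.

1.6543

Write M_i for S''(x_i). With h_i = 2, 2, 2 and divided differences Δ_i = 5/2, 1, 0, the continuity of S' gives the tridiagonal system
  2·M_0 + 8·M_1 + 2·M_2 = 6(Δ_1 - Δ_0) = -9
  2·M_1 + 8·M_2 + 2·M_3 = 6(Δ_2 - Δ_1) = -6
Natural end conditions: M_0 = M_3 = 0.
Forward elimination and back-substitution give M_0 = 0, M_1 = -1, M_2 = -1/2, M_3 = 0.
On [2, 4], S(t) = 0 + 11/6·(t - 2) - 1/2·(t - 2)² + 1/24·(t - 2)³.
With (t - 2) = 4/3: S(10/3) = 134/81.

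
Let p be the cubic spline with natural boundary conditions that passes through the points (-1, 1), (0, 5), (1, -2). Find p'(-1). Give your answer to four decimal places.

6.7500

Write M_i for p''(x_i). With h_i = 1, 1 and divided differences Δ_i = 4, -7, the continuity of p' gives the tridiagonal system
  1·M_0 + 4·M_1 + 1·M_2 = 6(Δ_1 - Δ_0) = -66
Natural end conditions: M_0 = M_2 = 0.
Solving: M_0 = 0, M_1 = -33/2, M_2 = 0.
On [-1, 0], p'(x) = b_0 + 2c_0·(x + 1) + 3d_0·(x + 1)² with b_0 = Δ_0 - h_0(2M_0 + M_1)/6 = 27/4, c_0 = M_0/2 = 0, d_0 = (M_1 - M_0)/(6h_0) = -11/4. So p'(-1) = 27/4.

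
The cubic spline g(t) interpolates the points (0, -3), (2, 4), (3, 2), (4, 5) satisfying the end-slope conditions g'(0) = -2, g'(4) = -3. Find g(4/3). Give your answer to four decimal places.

2.0236

Put M_i = g'' at the i-th knot. Here h = (2, 1, 1) and Δ = (7/2, -2, 3), so the interior equations h_(i-1)·M_(i-1) + 2(h_(i-1)+h_i)·M_i + h_i·M_(i+1) = 6(Δ_i − Δ_(i-1)) read
  2·M_0 + 6·M_1 + 1·M_2 = 6(Δ_1 - Δ_0) = -33
  1·M_1 + 4·M_2 + 1·M_3 = 6(Δ_2 - Δ_1) = 30
Clamped end conditions give two more equations: 2h_0·M_0 + h_0·M_1 = 6(Δ_0 - g'(0)) = 33 and h_2·M_2 + 2h_2·M_3 = 6(g'(4) - Δ_2) = -36.
Forward elimination and back-substitution give M_0 = 329/22, M_1 = -295/22, M_2 = 193/11, M_3 = -589/22.
On [0, 2], g(t) = -3 - 2·t + 329/44·t² - 26/11·t³.
With t = 4/3: g(4/3) = 601/297.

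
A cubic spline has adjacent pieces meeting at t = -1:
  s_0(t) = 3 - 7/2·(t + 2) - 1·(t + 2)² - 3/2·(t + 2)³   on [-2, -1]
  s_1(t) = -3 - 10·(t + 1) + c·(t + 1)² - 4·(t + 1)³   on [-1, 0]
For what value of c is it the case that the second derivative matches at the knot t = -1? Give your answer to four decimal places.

s_0''(t) = -2 - 9·(t + 2), so s_0''(-1) = -11. On the right, s_1''(-1) = 2c, so c = -11/2.

-5.5000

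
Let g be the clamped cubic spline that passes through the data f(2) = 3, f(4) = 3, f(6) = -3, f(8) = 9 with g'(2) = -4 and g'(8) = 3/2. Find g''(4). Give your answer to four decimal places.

Put m_i = g'' at the i-th knot. Here h = (2, 2, 2) and Δ = (0, -3, 6), so the interior equations h_(i-1)·m_(i-1) + 2(h_(i-1)+h_i)·m_i + h_i·m_(i+1) = 6(Δ_i − Δ_(i-1)) read
  2·m_0 + 8·m_1 + 2·m_2 = 6(Δ_1 - Δ_0) = -18
  2·m_1 + 8·m_2 + 2·m_3 = 6(Δ_2 - Δ_1) = 54
Clamped end conditions give two more equations: 2h_0·m_0 + h_0·m_1 = 6(Δ_0 - g'(2)) = 24 and h_2·m_2 + 2h_2·m_3 = 6(g'(8) - Δ_2) = -27.
Hence m_0 = 59/6, m_1 = -23/3, m_2 = 71/6, m_3 = -38/3.

-7.6667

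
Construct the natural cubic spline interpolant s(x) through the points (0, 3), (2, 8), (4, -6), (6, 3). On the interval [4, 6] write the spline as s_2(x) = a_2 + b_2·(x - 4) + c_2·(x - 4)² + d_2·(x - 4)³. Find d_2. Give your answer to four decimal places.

-0.9250

Write σ_i for s''(x_i). With h_i = 2, 2, 2 and divided differences Δ_i = 5/2, -7, 9/2, the continuity of s' gives the tridiagonal system
  2·σ_0 + 8·σ_1 + 2·σ_2 = 6(Δ_1 - Δ_0) = -57
  2·σ_1 + 8·σ_2 + 2·σ_3 = 6(Δ_2 - Δ_1) = 69
Natural end conditions: σ_0 = σ_3 = 0.
Forward elimination and back-substitution give σ_0 = 0, σ_1 = -99/10, σ_2 = 111/10, σ_3 = 0.
On [4, 6], with s_2(x) = a_2 + b_2·(x - 4) + c_2·(x - 4)² + d_2·(x - 4)³: c_2 = σ_2/2 = 111/20, d_2 = (σ_3 - σ_2)/(6h_2) = -37/40, b_2 = Δ_2 - h_2(2σ_2 + σ_3)/6 = -29/10.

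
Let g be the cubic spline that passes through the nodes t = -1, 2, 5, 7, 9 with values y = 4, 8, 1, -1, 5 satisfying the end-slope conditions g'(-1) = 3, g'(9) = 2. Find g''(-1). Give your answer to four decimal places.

-0.7714

Put m_i = g'' at the i-th knot. Here h = (3, 3, 2, 2) and Δ = (4/3, -7/3, -1, 3), so the interior equations h_(i-1)·m_(i-1) + 2(h_(i-1)+h_i)·m_i + h_i·m_(i+1) = 6(Δ_i − Δ_(i-1)) read
  3·m_0 + 12·m_1 + 3·m_2 = 6(Δ_1 - Δ_0) = -22
  3·m_1 + 10·m_2 + 2·m_3 = 6(Δ_2 - Δ_1) = 8
  2·m_2 + 8·m_3 + 2·m_4 = 6(Δ_3 - Δ_2) = 24
Clamped end conditions give two more equations: 2h_0·m_0 + h_0·m_1 = 6(Δ_0 - g'(-1)) = -10 and h_3·m_3 + 2h_3·m_4 = 6(g'(9) - Δ_3) = -6.
Forward elimination and back-substitution give m_0 = -27/35, m_1 = -188/105, m_2 = 3/5, m_3 = 129/35, m_4 = -117/35.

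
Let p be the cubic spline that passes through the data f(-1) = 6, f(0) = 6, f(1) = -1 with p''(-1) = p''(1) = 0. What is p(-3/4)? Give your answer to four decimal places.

Let σ_i = p''(x_i). Step sizes h_i = 1, 1; slopes of the chords Δ_i = (y_(i+1) - y_i)/h_i = 0, -7.
  1·σ_0 + 4·σ_1 + 1·σ_2 = 6(Δ_1 - Δ_0) = -42
Natural end conditions: σ_0 = σ_2 = 0.
Hence σ_0 = 0, σ_1 = -21/2, σ_2 = 0.
On [-1, 0], p(x) = 6 + 7/4·(x + 1) + 0·(x + 1)² - 7/4·(x + 1)³.
With (x + 1) = 1/4: p(-3/4) = 1641/256.

6.4102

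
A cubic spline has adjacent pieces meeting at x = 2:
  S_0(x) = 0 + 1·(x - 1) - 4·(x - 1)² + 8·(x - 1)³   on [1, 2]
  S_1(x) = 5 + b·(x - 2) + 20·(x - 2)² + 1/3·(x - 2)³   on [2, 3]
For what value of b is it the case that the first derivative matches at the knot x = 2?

17

S_0'(x) = 1 - 8·(x - 1) + 24·(x - 1)², so S_0'(2) = 17. On the right, S_1'(2) = b, so b = 17.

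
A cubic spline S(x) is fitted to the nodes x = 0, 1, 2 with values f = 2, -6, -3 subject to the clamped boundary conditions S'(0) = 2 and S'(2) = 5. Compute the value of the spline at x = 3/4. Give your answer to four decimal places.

Let σ_i = S''(x_i). Step sizes h_i = 1, 1; slopes of the chords Δ_i = (y_(i+1) - y_i)/h_i = -8, 3.
  1·σ_0 + 4·σ_1 + 1·σ_2 = 6(Δ_1 - Δ_0) = 66
Clamped end conditions give two more equations: 2h_0·σ_0 + h_0·σ_1 = 6(Δ_0 - S'(0)) = -60 and h_1·σ_1 + 2h_1·σ_2 = 6(S'(2) - Δ_1) = 12.
Solving: σ_0 = -45, σ_1 = 30, σ_2 = -9.
On [0, 1], S(x) = 2 + 2·x - 45/2·x² + 25/2·x³.
With x = 3/4: S(3/4) = -497/128.

-3.8828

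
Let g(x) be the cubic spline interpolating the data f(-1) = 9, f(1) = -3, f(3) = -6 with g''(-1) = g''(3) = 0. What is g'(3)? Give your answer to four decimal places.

-0.3750

Write σ_i for g''(x_i). With h_i = 2, 2 and divided differences Δ_i = -6, -3/2, the continuity of g' gives the tridiagonal system
  2·σ_0 + 8·σ_1 + 2·σ_2 = 6(Δ_1 - Δ_0) = 27
Natural end conditions: σ_0 = σ_2 = 0.
Solving the tridiagonal system: σ_0 = 0, σ_1 = 27/8, σ_2 = 0.
On [1, 3], g'(x) = b_1 + 2c_1·(x - 1) + 3d_1·(x - 1)² with b_1 = Δ_1 - h_1(2σ_1 + σ_2)/6 = -15/4, c_1 = σ_1/2 = 27/16, d_1 = (σ_2 - σ_1)/(6h_1) = -9/32. So g'(3) = -3/8.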